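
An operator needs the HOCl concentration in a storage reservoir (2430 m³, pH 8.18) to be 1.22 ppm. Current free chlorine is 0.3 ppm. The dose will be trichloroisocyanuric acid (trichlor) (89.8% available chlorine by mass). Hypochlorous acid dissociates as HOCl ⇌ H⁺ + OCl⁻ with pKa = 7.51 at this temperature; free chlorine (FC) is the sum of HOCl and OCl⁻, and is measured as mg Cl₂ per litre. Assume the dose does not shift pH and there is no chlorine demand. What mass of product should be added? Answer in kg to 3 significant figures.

17.9 kg

Volume: 2430 m³ = 2,430,000 L.
[OCl⁻]/[HOCl] = 10^(pH − pKa) = 10^(8.18 − 7.51) = 4.677; fraction as HOCl = 1/(1 + 4.677) = 0.1761.
Free chlorine required for 1.22 ppm HOCl: 1.22 / 0.1761 = 6.926 ppm.
FC to add: 6.926 − 0.3 = 6.626 mg/L as Cl₂.
Cl₂ equivalent: 6.626 mg/L × 2,430,000 L = 16,100 g.
Product at 89.8% available Cl: 16,100 / 0.898 = 17,930 g.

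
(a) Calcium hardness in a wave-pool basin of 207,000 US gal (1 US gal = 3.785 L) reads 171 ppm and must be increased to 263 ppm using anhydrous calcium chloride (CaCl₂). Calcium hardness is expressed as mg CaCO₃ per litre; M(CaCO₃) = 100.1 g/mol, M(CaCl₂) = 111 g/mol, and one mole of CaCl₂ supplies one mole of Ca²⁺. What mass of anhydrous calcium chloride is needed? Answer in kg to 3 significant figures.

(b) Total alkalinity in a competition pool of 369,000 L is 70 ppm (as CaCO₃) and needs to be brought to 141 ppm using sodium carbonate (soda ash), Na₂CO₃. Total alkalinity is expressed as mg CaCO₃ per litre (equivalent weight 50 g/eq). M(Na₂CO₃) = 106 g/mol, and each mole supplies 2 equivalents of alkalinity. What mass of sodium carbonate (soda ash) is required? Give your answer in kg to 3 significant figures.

(a) Volume: 207,000 US gal × 3.785 L/gal = 783,495 L.
(a) Hardness to add: (263 − 171) = 92 mg/L as CaCO₃ × 783,495 L = 72,080 g as CaCO₃.
(a) Moles of Ca²⁺ (1 mol Ca²⁺ ≡ 1 mol CaCO₃): 72,080 / 100.1 g/mol = 720.1 mol.
(a) Mass of CaCl₂: 720.1 × 111 = 79,930 g.

(b) Alkalinity to add: (141 − 70) = 71 mg/L as CaCO₃ × 369,000 L = 26,200 g as CaCO₃.
(b) Equivalents: 26,200 g ÷ 50 g/eq = 524 eq.
(b) Each mole of Na₂CO₃ supplies 2 eq, so 524 / 2 = 262 mol.
(b) Mass: 262 mol × 106 g/mol = 27,770 g.

(a) 79.9 kg; (b) 27.8 kg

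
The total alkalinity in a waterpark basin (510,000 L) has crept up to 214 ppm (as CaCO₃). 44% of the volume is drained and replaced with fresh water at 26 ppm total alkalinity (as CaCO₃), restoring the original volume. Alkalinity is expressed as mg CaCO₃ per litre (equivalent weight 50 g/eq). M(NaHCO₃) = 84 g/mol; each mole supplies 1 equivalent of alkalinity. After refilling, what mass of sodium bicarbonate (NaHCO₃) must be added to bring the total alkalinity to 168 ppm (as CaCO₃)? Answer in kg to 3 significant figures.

After draining 44% and refilling: 214 × 0.56 + 26 × 0.44 = 131.28 ppm.
Deficit to target: 168 − 131.28 = 36.72 mg/L.
As CaCO₃: 36.72 mg/L × 510,000 L = 18,730 g; ÷ 50 g/eq ÷ 1 = 374.5 mol NaHCO₃.
Mass: 374.5 × 84 = 31,460 g.

31.5 kg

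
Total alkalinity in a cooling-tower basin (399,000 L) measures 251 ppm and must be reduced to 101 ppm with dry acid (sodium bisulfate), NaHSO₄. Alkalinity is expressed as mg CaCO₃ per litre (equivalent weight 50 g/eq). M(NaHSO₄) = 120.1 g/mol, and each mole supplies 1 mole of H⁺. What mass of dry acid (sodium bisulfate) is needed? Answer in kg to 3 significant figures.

144 kg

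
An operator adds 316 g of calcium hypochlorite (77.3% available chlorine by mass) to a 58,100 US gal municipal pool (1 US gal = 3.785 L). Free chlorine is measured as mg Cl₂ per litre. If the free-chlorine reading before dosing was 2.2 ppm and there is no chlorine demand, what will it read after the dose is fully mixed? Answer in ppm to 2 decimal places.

Volume: 58,100 US gal × 3.785 L/gal = 219,908 L.
Available chlorine delivered: 316 g × 0.773 = 244.3 g as Cl₂.
Concentration rise: 244.3 g / 219,908 L = 1.111 mg/L = 1.11 ppm.
Final FC: 2.2 + 1.11 = 3.31 ppm.

3.31 ppm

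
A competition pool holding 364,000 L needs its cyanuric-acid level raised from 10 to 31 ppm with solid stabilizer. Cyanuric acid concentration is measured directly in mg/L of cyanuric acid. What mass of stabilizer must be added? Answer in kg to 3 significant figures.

7.64 kg

CYA to add: (31 − 10) = 21 mg/L × 364,000 L = 7644 g cyanuric acid.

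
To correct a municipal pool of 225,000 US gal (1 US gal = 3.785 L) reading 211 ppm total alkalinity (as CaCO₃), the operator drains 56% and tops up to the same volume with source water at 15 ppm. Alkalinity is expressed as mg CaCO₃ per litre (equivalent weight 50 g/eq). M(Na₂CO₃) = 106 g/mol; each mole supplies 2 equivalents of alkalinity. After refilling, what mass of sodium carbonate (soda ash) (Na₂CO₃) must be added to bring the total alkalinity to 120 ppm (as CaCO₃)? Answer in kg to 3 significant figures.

16.9 kg

Volume: 225,000 US gal × 3.785 L/gal = 851,625 L.
After draining 56% and refilling: 211 × 0.44 + 15 × 0.56 = 101.24 ppm.
Deficit to target: 120 − 101.24 = 18.76 mg/L.
As CaCO₃: 18.76 mg/L × 851,625 L = 15,980 g; ÷ 50 g/eq ÷ 2 = 159.8 mol Na₂CO₃.
Mass: 159.8 × 106 = 16,940 g.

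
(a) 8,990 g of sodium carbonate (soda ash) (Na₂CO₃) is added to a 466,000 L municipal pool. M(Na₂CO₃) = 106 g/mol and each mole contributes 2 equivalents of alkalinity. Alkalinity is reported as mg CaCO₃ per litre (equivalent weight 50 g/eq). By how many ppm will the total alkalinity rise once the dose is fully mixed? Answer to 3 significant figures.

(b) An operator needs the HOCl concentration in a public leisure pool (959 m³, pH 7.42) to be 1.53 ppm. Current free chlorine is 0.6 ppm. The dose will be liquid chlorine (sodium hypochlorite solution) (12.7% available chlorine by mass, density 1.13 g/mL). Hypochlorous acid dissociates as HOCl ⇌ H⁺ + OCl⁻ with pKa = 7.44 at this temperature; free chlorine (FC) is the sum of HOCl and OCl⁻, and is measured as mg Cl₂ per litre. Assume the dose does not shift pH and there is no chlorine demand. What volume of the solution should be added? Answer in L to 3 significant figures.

(a) 18.2 ppm; (b) 16.0 L

(a) Moles of Na₂CO₃: 8,990 g ÷ 106 g/mol = 84.81 mol → 169.6 eq of alkalinity.
(a) As CaCO₃: 169.6 eq × 50 g/eq = 8481 g.
(a) Rise: 8481 g / 466,000 L × 1000 = 18.2 mg/L.

(b) Volume: 959 m³ = 959,000 L.
(b) [OCl⁻]/[HOCl] = 10^(pH − pKa) = 10^(7.42 − 7.44) = 0.955; fraction as HOCl = 1/(1 + 0.955) = 0.5115.
(b) Free chlorine required for 1.53 ppm HOCl: 1.53 / 0.5115 = 2.991 ppm.
(b) FC to add: 2.991 − 0.6 = 2.391 mg/L as Cl₂.
(b) Cl₂ equivalent: 2.391 mg/L × 959,000 L = 2293 g.
(b) Product at 12.7% available Cl: 2293 / 0.127 = 18,060 g.
(b) Volume: 18,060 g ÷ 1.13 g/mL = 15,980 mL.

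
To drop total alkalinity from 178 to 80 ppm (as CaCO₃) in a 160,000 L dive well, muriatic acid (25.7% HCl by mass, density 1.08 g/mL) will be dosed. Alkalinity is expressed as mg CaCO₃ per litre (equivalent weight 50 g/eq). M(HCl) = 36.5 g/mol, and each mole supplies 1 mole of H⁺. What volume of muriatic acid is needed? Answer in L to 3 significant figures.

41.2 L

Alkalinity to neutralize: (178 − 80) = 98 mg/L as CaCO₃ × 160,000 L = 15,680 g as CaCO₃.
Equivalents of H⁺ required: 15,680 ÷ 50 g/eq = 313.6 eq = 313.6 mol HCl.
Mass of HCl: 313.6 × 36.5 = 11,450 g.
Mass of 25.7% solution: 11,450 / 0.257 = 44,540 g.
Volume: 44,540 g ÷ 1.08 g/mL = 41,240 mL.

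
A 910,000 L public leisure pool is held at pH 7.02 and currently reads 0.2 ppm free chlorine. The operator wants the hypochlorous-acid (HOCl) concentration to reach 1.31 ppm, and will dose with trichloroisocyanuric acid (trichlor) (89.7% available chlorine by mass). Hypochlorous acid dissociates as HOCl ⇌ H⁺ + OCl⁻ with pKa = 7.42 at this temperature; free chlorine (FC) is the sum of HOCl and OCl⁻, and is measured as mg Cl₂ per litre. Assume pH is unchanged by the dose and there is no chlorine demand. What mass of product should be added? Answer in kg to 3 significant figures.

1.66 kg

[OCl⁻]/[HOCl] = 10^(pH − pKa) = 10^(7.02 − 7.42) = 0.3981; fraction as HOCl = 1/(1 + 0.3981) = 0.7153.
Free chlorine required for 1.31 ppm HOCl: 1.31 / 0.7153 = 1.832 ppm.
FC to add: 1.832 − 0.2 = 1.632 mg/L as Cl₂.
Cl₂ equivalent: 1.632 mg/L × 910,000 L = 1485 g.
Product at 89.7% available Cl: 1485 / 0.897 = 1655 g.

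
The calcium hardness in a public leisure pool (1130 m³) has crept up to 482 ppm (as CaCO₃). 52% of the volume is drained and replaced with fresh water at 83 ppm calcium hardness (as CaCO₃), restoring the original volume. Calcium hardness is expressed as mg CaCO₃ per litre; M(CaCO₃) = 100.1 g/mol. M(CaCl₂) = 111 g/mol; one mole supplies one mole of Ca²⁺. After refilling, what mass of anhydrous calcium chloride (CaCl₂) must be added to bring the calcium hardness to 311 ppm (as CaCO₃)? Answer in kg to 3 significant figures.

Volume: 1130 m³ = 1,130,000 L.
After draining 52% and refilling: 482 × 0.48 + 83 × 0.52 = 274.52 ppm.
Deficit to target: 311 − 274.52 = 36.48 mg/L.
As CaCO₃: 36.48 mg/L × 1,130,000 L = 41,220 g; ÷ 100.1 = 411.8 mol Ca²⁺.
Mass: 411.8 × 111 = 45,710 g.

45.7 kg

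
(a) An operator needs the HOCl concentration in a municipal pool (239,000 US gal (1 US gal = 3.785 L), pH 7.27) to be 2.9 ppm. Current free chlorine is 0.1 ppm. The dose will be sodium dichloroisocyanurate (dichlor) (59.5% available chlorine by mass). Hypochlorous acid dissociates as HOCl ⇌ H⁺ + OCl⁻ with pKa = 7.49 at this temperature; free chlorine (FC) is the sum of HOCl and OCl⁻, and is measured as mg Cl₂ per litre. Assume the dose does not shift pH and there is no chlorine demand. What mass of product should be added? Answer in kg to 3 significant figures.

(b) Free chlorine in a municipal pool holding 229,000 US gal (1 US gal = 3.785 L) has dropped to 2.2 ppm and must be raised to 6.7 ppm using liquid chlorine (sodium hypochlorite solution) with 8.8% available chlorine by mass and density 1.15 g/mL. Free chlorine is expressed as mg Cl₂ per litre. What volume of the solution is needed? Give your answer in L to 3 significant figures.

(a) 6.91 kg; (b) 38.5 L

(a) Volume: 239,000 US gal × 3.785 L/gal = 904,615 L.
(a) [OCl⁻]/[HOCl] = 10^(pH − pKa) = 10^(7.27 − 7.49) = 0.6026; fraction as HOCl = 1/(1 + 0.6026) = 0.624.
(a) Free chlorine required for 2.9 ppm HOCl: 2.9 / 0.624 = 4.647 ppm.
(a) FC to add: 4.647 − 0.1 = 4.547 mg/L as Cl₂.
(a) Cl₂ equivalent: 4.547 mg/L × 904,615 L = 4114 g.
(a) Product at 59.5% available Cl: 4114 / 0.595 = 6914 g.

(b) Volume: 229,000 US gal × 3.785 L/gal = 866,765 L.
(b) Chlorine deficit: 6.7 − 2.2 = 4.5 ppm = 4.5 mg/L as Cl₂.
(b) Cl₂ equivalent needed: 4.5 mg/L × 866,765 L = 3,900,000 mg = 3900 g.
(b) Product at 8.8% available chlorine: 3900 / 0.088 = 44,320 g.
(b) Volume at density 1.15 g/mL: 44,320 g ÷ 1.15 g/mL = 38,540 mL.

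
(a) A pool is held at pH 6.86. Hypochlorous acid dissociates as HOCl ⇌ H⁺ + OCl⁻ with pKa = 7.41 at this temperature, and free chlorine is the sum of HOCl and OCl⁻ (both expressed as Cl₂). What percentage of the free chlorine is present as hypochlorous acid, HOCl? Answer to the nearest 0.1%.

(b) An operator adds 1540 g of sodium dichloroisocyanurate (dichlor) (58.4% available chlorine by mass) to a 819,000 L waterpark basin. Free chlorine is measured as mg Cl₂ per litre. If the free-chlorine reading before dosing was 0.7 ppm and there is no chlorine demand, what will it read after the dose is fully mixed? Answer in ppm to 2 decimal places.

(a) [OCl⁻]/[HOCl] = 10^(pH − pKa) = 10^(6.86 − 7.41) = 10^-0.55 = 0.2818.
(a) Fraction as HOCl = 1 / (1 + 0.2818) = 0.7801.

(b) Available chlorine delivered: 1540 g × 0.584 = 899.4 g as Cl₂.
(b) Concentration rise: 899.4 g / 819,000 L = 1.098 mg/L = 1.10 ppm.
(b) Final FC: 0.7 + 1.10 = 1.80 ppm.

(a) 78.0%; (b) 1.80 ppm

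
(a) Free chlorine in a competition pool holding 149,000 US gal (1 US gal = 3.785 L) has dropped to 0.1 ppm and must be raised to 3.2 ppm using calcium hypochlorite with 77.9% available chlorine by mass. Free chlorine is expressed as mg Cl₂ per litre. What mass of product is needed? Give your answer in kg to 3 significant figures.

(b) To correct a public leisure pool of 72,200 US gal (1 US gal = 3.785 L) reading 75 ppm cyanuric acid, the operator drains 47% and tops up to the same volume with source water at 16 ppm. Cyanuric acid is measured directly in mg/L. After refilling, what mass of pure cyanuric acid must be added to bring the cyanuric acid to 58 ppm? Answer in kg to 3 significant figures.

(a) 2.24 kg; (b) 2.93 kg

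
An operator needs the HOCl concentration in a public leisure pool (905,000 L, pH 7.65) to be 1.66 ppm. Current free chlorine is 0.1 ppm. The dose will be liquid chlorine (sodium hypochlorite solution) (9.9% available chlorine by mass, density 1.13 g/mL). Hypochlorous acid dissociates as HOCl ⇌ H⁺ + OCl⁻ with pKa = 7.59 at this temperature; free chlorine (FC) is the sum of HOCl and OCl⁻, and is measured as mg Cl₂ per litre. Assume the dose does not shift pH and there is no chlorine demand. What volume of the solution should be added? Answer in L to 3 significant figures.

28.0 L

[OCl⁻]/[HOCl] = 10^(pH − pKa) = 10^(7.65 − 7.59) = 1.148; fraction as HOCl = 1/(1 + 1.148) = 0.4655.
Free chlorine required for 1.66 ppm HOCl: 1.66 / 0.4655 = 3.566 ppm.
FC to add: 3.566 − 0.1 = 3.466 mg/L as Cl₂.
Cl₂ equivalent: 3.466 mg/L × 905,000 L = 3137 g.
Product at 9.9% available Cl: 3137 / 0.099 = 31,680 g.
Volume: 31,680 g ÷ 1.13 g/mL = 28,040 mL.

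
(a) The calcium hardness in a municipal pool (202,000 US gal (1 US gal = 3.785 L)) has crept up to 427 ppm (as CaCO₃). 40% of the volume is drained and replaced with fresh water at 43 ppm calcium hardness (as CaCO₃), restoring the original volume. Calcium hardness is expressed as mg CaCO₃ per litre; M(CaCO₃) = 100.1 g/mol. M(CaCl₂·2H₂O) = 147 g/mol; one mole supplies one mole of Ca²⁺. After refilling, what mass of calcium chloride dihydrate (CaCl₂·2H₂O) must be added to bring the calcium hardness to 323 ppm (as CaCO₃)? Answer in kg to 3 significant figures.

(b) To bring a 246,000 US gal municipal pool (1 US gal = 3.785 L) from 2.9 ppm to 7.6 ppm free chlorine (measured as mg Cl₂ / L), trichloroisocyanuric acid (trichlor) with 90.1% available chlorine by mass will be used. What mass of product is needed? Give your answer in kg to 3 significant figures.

(a) 55.7 kg; (b) 4.86 kg

(a) Volume: 202,000 US gal × 3.785 L/gal = 764,570 L.
(a) After draining 40% and refilling: 427 × 0.60 + 43 × 0.40 = 273.4 ppm.
(a) Deficit to target: 323 − 273.4 = 49.6 mg/L.
(a) As CaCO₃: 49.6 mg/L × 764,570 L = 37,920 g; ÷ 100.1 = 378.8 mol Ca²⁺.
(a) Mass: 378.8 × 147 = 55,690 g.

(b) Volume: 246,000 US gal × 3.785 L/gal = 931,110 L.
(b) Chlorine deficit: 7.6 − 2.9 = 4.7 ppm = 4.7 mg/L as Cl₂.
(b) Cl₂ equivalent needed: 4.7 mg/L × 931,110 L = 4,376,000 mg = 4376 g.
(b) Product at 90.1% available chlorine: 4376 / 0.901 = 4857 g.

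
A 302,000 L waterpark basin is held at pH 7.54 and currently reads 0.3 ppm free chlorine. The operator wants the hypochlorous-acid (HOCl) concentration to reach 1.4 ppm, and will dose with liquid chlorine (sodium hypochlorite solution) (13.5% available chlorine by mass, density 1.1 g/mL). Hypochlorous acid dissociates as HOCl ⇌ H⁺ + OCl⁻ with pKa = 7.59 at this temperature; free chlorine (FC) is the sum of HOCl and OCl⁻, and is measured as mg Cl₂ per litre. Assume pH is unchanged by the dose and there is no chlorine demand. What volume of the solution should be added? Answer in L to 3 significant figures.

[OCl⁻]/[HOCl] = 10^(pH − pKa) = 10^(7.54 − 7.59) = 0.8913; fraction as HOCl = 1/(1 + 0.8913) = 0.5288.
Free chlorine required for 1.4 ppm HOCl: 1.4 / 0.5288 = 2.648 ppm.
FC to add: 2.648 − 0.3 = 2.348 mg/L as Cl₂.
Cl₂ equivalent: 2.348 mg/L × 302,000 L = 709 g.
Product at 13.5% available Cl: 709 / 0.135 = 5252 g.
Volume: 5252 g ÷ 1.1 g/mL = 4775 mL.

4.77 L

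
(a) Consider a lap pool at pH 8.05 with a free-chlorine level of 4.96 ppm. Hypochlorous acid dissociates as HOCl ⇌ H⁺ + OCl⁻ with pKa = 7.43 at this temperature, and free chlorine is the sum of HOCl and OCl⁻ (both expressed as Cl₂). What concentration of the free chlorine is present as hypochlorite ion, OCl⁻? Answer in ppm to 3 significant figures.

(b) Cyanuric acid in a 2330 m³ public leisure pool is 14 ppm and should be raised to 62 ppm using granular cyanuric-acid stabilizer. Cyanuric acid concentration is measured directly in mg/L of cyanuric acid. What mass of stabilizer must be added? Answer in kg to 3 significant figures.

(a) [OCl⁻]/[HOCl] = 10^(pH − pKa) = 10^(8.05 − 7.43) = 10^0.62 = 4.169.
(a) Fraction as HOCl = 1 / (1 + 4.169) = 0.1935.
(a) OCl⁻ = (1 − 0.1935) × 4.96 ppm = 4 ppm.

(b) Volume: 2330 m³ = 2,330,000 L.
(b) CYA to add: (62 − 14) = 48 mg/L × 2,330,000 L = 111,800 g cyanuric acid.

(a) 4.00 ppm; (b) 112 kg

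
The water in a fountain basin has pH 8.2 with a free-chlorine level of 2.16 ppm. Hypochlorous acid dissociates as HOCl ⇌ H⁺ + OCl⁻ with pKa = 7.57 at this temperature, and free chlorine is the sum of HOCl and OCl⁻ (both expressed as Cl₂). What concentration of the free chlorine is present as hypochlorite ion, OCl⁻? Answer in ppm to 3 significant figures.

1.75 ppm

[OCl⁻]/[HOCl] = 10^(pH − pKa) = 10^(8.2 − 7.57) = 10^0.63 = 4.266.
Fraction as HOCl = 1 / (1 + 4.266) = 0.1899.
OCl⁻ = (1 − 0.1899) × 2.16 ppm = 1.75 ppm.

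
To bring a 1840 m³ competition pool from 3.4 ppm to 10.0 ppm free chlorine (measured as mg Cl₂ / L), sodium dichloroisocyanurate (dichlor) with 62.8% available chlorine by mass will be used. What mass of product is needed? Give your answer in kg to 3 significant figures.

19.3 kg

Volume: 1840 m³ = 1,840,000 L.
Chlorine deficit: 10.0 − 3.4 = 6.6 ppm = 6.6 mg/L as Cl₂.
Cl₂ equivalent needed: 6.6 mg/L × 1,840,000 L = 12,140,000 mg = 12,140 g.
Product at 62.8% available chlorine: 12,140 / 0.628 = 19,340 g.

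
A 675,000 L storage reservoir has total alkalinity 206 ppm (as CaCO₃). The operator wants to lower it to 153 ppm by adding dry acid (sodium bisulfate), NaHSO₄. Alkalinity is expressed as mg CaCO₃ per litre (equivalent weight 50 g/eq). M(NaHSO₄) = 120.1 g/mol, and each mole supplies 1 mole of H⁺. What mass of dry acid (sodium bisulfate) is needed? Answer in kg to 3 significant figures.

85.9 kg

Alkalinity to neutralize: (206 − 153) = 53 mg/L as CaCO₃ × 675,000 L = 35,780 g as CaCO₃.
Equivalents of H⁺ required: 35,780 ÷ 50 g/eq = 715.5 eq = 715.5 mol NaHSO₄.
Mass of NaHSO₄: 715.5 × 120.1 = 85,930 g.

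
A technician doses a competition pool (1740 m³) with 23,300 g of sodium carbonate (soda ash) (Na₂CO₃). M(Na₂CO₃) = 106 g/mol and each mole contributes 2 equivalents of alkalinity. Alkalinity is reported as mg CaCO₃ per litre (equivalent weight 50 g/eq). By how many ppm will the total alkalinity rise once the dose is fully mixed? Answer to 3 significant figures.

Volume: 1740 m³ = 1,740,000 L.
Moles of Na₂CO₃: 23,300 g ÷ 106 g/mol = 219.8 mol → 439.6 eq of alkalinity.
As CaCO₃: 439.6 eq × 50 g/eq = 21,980 g.
Rise: 21,980 g / 1,740,000 L × 1000 = 12.63 mg/L.

12.6 ppm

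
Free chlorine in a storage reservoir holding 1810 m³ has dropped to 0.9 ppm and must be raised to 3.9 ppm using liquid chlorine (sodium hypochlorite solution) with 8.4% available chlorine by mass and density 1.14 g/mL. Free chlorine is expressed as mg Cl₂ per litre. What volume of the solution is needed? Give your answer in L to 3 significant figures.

56.7 L

Volume: 1810 m³ = 1,810,000 L.
Chlorine deficit: 3.9 − 0.9 = 3 ppm = 3 mg/L as Cl₂.
Cl₂ equivalent needed: 3 mg/L × 1,810,000 L = 5,430,000 mg = 5430 g.
Product at 8.4% available chlorine: 5430 / 0.084 = 64,640 g.
Volume at density 1.14 g/mL: 64,640 g ÷ 1.14 g/mL = 56,700 mL.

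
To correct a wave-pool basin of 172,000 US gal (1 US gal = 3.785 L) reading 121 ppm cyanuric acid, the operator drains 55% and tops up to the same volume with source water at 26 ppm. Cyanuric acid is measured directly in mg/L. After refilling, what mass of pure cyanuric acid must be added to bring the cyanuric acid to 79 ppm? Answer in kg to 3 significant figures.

Volume: 172,000 US gal × 3.785 L/gal = 651,020 L.
After draining 55% and refilling: 121 × 0.45 + 26 × 0.55 = 68.75 ppm.
Deficit to target: 79 − 68.75 = 10.25 mg/L.
Mass: 10.25 mg/L × 651,020 L = 6673 g cyanuric acid.

6.67 kg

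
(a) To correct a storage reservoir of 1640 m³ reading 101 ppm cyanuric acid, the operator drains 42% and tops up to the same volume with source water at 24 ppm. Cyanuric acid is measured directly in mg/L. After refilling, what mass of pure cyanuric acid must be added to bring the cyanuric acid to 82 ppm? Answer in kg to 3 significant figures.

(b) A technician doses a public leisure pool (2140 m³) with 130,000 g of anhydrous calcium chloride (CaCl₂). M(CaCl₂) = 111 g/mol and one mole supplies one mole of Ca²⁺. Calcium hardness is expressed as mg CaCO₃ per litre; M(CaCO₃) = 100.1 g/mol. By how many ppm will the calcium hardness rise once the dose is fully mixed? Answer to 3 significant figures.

(a) 21.9 kg; (b) 54.8 ppm

(a) Volume: 1640 m³ = 1,640,000 L.
(a) After draining 42% and refilling: 101 × 0.58 + 24 × 0.42 = 68.66 ppm.
(a) Deficit to target: 82 − 68.66 = 13.34 mg/L.
(a) Mass: 13.34 mg/L × 1,640,000 L = 21,880 g cyanuric acid.

(b) Volume: 2140 m³ = 2,140,000 L.
(b) Moles of Ca²⁺: 130,000 g ÷ 111 g/mol = 1171 mol.
(b) As CaCO₃: 1171 mol × 100.1 g/mol = 117,200 g.
(b) Rise: 117,200 g / 2,140,000 L × 1000 = 54.78 mg/L.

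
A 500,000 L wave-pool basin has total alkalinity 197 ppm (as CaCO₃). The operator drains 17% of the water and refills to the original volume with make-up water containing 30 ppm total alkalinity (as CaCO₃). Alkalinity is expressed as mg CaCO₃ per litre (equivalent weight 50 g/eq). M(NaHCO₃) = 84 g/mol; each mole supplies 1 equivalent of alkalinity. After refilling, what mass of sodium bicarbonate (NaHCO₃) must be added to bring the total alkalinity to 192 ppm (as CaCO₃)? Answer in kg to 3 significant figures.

19.6 kg

After draining 17% and refilling: 197 × 0.83 + 30 × 0.17 = 168.61 ppm.
Deficit to target: 192 − 168.61 = 23.39 mg/L.
As CaCO₃: 23.39 mg/L × 500,000 L = 11,700 g; ÷ 50 g/eq ÷ 1 = 233.9 mol NaHCO₃.
Mass: 233.9 × 84 = 19,650 g.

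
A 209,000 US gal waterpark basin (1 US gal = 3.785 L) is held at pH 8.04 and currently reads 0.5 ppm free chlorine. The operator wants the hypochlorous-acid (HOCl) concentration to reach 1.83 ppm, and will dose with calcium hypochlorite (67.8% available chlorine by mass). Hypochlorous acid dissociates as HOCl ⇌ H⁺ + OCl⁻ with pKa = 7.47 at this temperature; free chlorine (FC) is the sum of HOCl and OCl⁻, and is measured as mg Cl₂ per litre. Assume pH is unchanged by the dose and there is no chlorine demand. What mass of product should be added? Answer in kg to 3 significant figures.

9.48 kg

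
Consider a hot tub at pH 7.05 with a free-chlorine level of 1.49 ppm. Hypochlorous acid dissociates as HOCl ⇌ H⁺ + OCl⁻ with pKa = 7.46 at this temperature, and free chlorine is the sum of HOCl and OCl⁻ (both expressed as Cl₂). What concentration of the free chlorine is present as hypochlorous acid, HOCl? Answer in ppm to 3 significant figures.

[OCl⁻]/[HOCl] = 10^(pH − pKa) = 10^(7.05 − 7.46) = 10^-0.41 = 0.389.
Fraction as HOCl = 1 / (1 + 0.389) = 0.7199.
HOCl = 0.7199 × 1.49 ppm = 1.073 ppm.

1.07 ppm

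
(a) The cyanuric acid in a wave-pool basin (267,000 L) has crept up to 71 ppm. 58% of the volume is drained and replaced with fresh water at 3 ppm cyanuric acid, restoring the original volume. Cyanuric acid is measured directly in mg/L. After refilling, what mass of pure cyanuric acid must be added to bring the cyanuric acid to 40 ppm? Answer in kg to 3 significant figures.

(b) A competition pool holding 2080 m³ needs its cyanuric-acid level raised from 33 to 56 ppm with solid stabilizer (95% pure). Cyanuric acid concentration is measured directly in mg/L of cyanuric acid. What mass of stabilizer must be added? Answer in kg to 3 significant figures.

(a) 2.25 kg; (b) 50.4 kg

(a) After draining 58% and refilling: 71 × 0.42 + 3 × 0.58 = 31.56 ppm.
(a) Deficit to target: 40 − 31.56 = 8.44 mg/L.
(a) Mass: 8.44 mg/L × 267,000 L = 2253 g cyanuric acid.

(b) Volume: 2080 m³ = 2,080,000 L.
(b) CYA to add: (56 − 33) = 23 mg/L × 2,080,000 L = 47,840 g cyanuric acid.
(b) At 95% purity: 47,840 / 0.95 = 50,360 g product.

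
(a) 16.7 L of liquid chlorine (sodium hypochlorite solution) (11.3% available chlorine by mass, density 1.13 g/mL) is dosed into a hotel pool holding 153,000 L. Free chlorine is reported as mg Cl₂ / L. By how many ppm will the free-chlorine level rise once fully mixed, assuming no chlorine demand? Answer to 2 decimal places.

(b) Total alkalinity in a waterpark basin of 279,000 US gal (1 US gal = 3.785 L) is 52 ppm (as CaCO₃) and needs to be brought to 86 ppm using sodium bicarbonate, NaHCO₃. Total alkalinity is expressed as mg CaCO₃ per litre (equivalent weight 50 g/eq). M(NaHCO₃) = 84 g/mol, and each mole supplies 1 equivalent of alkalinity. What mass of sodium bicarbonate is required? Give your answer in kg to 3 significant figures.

(a) 13.94 ppm; (b) 60.3 kg

(a) Mass of solution: 16.7 L × 1000 mL/L × 1.13 g/mL = 18,870 g.
(a) Available chlorine delivered: 18,870 g × 0.113 = 2132 g as Cl₂.
(a) Concentration rise: 2132 g / 153,000 L = 13.94 mg/L = 13.94 ppm.

(b) Volume: 279,000 US gal × 3.785 L/gal = 1,056,015 L.
(b) Alkalinity to add: (86 − 52) = 34 mg/L as CaCO₃ × 1,056,015 L = 35,900 g as CaCO₃.
(b) Equivalents: 35,900 g ÷ 50 g/eq = 718.1 eq.
(b) NaHCO₃ supplies 1 eq per mole → 718.1 mol.
(b) Mass: 718.1 mol × 84 g/mol = 60,320 g.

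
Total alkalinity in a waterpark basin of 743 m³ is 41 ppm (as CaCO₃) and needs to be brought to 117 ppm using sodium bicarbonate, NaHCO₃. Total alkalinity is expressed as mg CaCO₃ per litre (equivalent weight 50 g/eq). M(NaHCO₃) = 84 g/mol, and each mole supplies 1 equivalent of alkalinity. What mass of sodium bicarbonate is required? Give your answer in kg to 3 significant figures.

Volume: 743 m³ = 743,000 L.
Alkalinity to add: (117 − 41) = 76 mg/L as CaCO₃ × 743,000 L = 56,470 g as CaCO₃.
Equivalents: 56,470 g ÷ 50 g/eq = 1129 eq.
NaHCO₃ supplies 1 eq per mole → 1129 mol.
Mass: 1129 mol × 84 g/mol = 94,870 g.

94.9 kg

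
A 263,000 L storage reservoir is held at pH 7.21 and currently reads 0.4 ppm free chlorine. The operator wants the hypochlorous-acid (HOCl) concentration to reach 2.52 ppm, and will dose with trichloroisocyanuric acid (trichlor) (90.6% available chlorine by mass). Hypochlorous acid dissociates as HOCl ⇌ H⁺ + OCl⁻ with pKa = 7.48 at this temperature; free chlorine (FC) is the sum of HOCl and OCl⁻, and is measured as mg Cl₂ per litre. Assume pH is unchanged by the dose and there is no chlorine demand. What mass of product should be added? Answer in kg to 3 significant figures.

1.01 kg

[OCl⁻]/[HOCl] = 10^(pH − pKa) = 10^(7.21 − 7.48) = 0.537; fraction as HOCl = 1/(1 + 0.537) = 0.6506.
Free chlorine required for 2.52 ppm HOCl: 2.52 / 0.6506 = 3.873 ppm.
FC to add: 3.873 − 0.4 = 3.473 mg/L as Cl₂.
Cl₂ equivalent: 3.473 mg/L × 263,000 L = 913.5 g.
Product at 90.6% available Cl: 913.5 / 0.906 = 1008 g.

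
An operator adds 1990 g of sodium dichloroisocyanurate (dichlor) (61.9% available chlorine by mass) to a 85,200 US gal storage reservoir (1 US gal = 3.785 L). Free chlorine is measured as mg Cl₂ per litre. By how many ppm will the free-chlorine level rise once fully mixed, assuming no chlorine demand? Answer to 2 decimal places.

3.82 ppm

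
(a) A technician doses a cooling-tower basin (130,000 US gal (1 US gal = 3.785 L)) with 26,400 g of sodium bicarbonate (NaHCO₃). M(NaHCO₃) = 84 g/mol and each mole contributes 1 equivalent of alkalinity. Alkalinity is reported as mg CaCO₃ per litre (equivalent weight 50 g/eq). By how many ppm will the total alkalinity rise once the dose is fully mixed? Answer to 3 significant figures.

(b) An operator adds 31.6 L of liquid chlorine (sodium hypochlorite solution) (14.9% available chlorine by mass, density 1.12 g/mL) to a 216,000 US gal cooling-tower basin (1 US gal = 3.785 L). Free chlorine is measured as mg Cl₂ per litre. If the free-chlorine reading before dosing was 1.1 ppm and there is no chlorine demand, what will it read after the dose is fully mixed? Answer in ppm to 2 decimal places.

(a) Volume: 130,000 US gal × 3.785 L/gal = 492,050 L.
(a) Moles of NaHCO₃: 26,400 g ÷ 84 g/mol = 314.3 mol → 314.3 eq of alkalinity.
(a) As CaCO₃: 314.3 eq × 50 g/eq = 15,710 g.
(a) Rise: 15,710 g / 492,050 L × 1000 = 31.94 mg/L.

(b) Volume: 216,000 US gal × 3.785 L/gal = 817,560 L.
(b) Mass of solution: 31.6 L × 1000 mL/L × 1.12 g/mL = 35,390 g.
(b) Available chlorine delivered: 35,390 g × 0.149 = 5273 g as Cl₂.
(b) Concentration rise: 5273 g / 817,560 L = 6.45 mg/L = 6.45 ppm.
(b) Final FC: 1.1 + 6.45 = 7.55 ppm.

(a) 31.9 ppm; (b) 7.55 ppm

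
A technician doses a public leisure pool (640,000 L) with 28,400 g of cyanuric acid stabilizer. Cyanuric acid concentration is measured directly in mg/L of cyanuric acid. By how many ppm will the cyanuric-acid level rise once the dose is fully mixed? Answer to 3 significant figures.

Rise: 28,400 g / 640,000 L × 1000 = 44.38 mg/L.

44.4 ppm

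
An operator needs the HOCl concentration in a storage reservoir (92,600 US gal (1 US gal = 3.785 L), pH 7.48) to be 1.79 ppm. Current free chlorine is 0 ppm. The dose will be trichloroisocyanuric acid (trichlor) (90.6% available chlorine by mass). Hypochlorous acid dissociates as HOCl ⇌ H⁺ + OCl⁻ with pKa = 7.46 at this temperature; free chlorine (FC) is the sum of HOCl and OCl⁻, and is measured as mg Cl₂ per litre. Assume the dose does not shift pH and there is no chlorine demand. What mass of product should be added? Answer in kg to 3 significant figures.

Volume: 92,600 US gal × 3.785 L/gal = 350,491 L.
[OCl⁻]/[HOCl] = 10^(pH − pKa) = 10^(7.48 − 7.46) = 1.047; fraction as HOCl = 1/(1 + 1.047) = 0.4885.
Free chlorine required for 1.79 ppm HOCl: 1.79 / 0.4885 = 3.664 ppm.
FC to add: 3.664 − 0 = 3.664 mg/L as Cl₂.
Cl₂ equivalent: 3.664 mg/L × 350,491 L = 1284 g.
Product at 90.6% available Cl: 1284 / 0.906 = 1418 g.

1.42 kg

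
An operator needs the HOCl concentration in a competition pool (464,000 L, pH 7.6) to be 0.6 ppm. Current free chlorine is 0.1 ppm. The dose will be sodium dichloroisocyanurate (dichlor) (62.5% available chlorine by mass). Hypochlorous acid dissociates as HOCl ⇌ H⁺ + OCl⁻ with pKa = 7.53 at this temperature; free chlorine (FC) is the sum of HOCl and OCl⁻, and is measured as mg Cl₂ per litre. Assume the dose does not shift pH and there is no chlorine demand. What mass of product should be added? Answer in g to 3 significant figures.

[OCl⁻]/[HOCl] = 10^(pH − pKa) = 10^(7.6 − 7.53) = 1.175; fraction as HOCl = 1/(1 + 1.175) = 0.4598.
Free chlorine required for 0.6 ppm HOCl: 0.6 / 0.4598 = 1.305 ppm.
FC to add: 1.305 − 0.1 = 1.205 mg/L as Cl₂.
Cl₂ equivalent: 1.205 mg/L × 464,000 L = 559.1 g.
Product at 62.5% available Cl: 559.1 / 0.625 = 894.5 g.

895 g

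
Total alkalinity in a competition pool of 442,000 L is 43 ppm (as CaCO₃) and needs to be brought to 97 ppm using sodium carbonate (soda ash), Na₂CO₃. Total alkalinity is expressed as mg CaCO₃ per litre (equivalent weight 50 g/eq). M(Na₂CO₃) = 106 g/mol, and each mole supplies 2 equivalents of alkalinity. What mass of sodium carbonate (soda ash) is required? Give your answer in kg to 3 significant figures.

Alkalinity to add: (97 − 43) = 54 mg/L as CaCO₃ × 442,000 L = 23,870 g as CaCO₃.
Equivalents: 23,870 g ÷ 50 g/eq = 477.4 eq.
Each mole of Na₂CO₃ supplies 2 eq, so 477.4 / 2 = 238.7 mol.
Mass: 238.7 mol × 106 g/mol = 25,300 g.

25.3 kg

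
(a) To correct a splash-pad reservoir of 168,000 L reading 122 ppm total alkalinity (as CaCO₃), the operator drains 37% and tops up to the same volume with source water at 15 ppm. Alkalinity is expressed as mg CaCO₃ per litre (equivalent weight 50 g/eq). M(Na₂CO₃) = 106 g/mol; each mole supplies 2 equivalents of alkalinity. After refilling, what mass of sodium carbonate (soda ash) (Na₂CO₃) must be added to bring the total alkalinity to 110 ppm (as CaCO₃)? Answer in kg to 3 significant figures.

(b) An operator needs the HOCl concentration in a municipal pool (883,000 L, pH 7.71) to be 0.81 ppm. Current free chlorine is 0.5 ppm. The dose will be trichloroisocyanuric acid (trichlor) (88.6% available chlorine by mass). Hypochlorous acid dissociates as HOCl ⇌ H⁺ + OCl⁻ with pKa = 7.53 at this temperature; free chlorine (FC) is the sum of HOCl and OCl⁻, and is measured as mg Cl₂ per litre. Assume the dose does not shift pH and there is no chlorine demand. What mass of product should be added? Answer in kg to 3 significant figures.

(a) 4.91 kg; (b) 1.53 kg

(a) After draining 37% and refilling: 122 × 0.63 + 15 × 0.37 = 82.41 ppm.
(a) Deficit to target: 110 − 82.41 = 27.59 mg/L.
(a) As CaCO₃: 27.59 mg/L × 168,000 L = 4635 g; ÷ 50 g/eq ÷ 2 = 46.35 mol Na₂CO₃.
(a) Mass: 46.35 × 106 = 4913 g.

(b) [OCl⁻]/[HOCl] = 10^(pH − pKa) = 10^(7.71 − 7.53) = 1.514; fraction as HOCl = 1/(1 + 1.514) = 0.3978.
(b) Free chlorine required for 0.81 ppm HOCl: 0.81 / 0.3978 = 2.036 ppm.
(b) FC to add: 2.036 − 0.5 = 1.536 mg/L as Cl₂.
(b) Cl₂ equivalent: 1.536 mg/L × 883,000 L = 1356 g.
(b) Product at 88.6% available Cl: 1356 / 0.886 = 1531 g.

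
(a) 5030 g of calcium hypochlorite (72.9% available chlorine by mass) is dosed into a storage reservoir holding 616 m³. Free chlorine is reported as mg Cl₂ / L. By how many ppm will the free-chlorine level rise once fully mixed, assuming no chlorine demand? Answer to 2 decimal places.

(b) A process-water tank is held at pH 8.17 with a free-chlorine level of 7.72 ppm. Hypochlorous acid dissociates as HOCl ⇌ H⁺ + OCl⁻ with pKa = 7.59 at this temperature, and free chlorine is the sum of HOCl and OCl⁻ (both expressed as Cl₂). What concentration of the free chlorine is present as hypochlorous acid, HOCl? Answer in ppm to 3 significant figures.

(a) 5.95 ppm; (b) 1.61 ppm

(a) Volume: 616 m³ = 616,000 L.
(a) Available chlorine delivered: 5030 g × 0.729 = 3667 g as Cl₂.
(a) Concentration rise: 3667 g / 616,000 L = 5.953 mg/L = 5.95 ppm.

(b) [OCl⁻]/[HOCl] = 10^(pH − pKa) = 10^(8.17 − 7.59) = 10^0.58 = 3.802.
(b) Fraction as HOCl = 1 / (1 + 3.802) = 0.2083.
(b) HOCl = 0.2083 × 7.72 ppm = 1.608 ppm.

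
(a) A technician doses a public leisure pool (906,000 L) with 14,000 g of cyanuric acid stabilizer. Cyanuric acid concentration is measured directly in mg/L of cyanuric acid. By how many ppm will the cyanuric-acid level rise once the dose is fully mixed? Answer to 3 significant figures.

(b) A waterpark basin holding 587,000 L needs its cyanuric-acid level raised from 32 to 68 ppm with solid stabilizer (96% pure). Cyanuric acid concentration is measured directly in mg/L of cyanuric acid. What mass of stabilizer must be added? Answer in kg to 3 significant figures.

(a) 15.5 ppm; (b) 22.0 kg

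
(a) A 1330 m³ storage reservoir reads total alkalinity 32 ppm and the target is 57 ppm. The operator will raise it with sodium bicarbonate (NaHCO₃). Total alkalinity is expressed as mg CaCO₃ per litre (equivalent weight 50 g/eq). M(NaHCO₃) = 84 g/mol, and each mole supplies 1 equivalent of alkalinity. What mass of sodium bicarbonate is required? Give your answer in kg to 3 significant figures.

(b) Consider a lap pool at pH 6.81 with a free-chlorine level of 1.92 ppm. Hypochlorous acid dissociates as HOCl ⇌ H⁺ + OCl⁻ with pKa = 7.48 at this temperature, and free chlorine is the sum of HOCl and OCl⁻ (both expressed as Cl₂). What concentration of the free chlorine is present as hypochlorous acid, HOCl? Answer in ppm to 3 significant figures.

(a) Volume: 1330 m³ = 1,330,000 L.
(a) Alkalinity to add: (57 − 32) = 25 mg/L as CaCO₃ × 1,330,000 L = 33,250 g as CaCO₃.
(a) Equivalents: 33,250 g ÷ 50 g/eq = 665 eq.
(a) NaHCO₃ supplies 1 eq per mole → 665 mol.
(a) Mass: 665 mol × 84 g/mol = 55,860 g.

(b) [OCl⁻]/[HOCl] = 10^(pH − pKa) = 10^(6.81 − 7.48) = 10^-0.67 = 0.2138.
(b) Fraction as HOCl = 1 / (1 + 0.2138) = 0.8239.
(b) HOCl = 0.8239 × 1.92 ppm = 1.582 ppm.

(a) 55.9 kg; (b) 1.58 ppm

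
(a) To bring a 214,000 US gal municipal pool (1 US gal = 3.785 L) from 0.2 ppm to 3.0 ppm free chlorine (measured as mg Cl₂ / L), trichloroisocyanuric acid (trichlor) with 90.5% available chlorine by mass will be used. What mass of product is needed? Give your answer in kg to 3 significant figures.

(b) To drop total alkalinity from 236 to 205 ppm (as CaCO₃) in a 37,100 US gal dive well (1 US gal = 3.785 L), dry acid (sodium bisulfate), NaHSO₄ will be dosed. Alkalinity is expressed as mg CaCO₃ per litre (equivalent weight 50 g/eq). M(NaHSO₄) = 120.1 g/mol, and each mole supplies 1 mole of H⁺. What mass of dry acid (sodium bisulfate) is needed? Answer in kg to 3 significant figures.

(a) Volume: 214,000 US gal × 3.785 L/gal = 809,990 L.
(a) Chlorine deficit: 3.0 − 0.2 = 2.8 ppm = 2.8 mg/L as Cl₂.
(a) Cl₂ equivalent needed: 2.8 mg/L × 809,990 L = 2,268,000 mg = 2268 g.
(a) Product at 90.5% available chlorine: 2268 / 0.905 = 2506 g.

(b) Volume: 37,100 US gal × 3.785 L/gal = 140,424 L.
(b) Alkalinity to neutralize: (236 − 205) = 31 mg/L as CaCO₃ × 140,424 L = 4353 g as CaCO₃.
(b) Equivalents of H⁺ required: 4353 ÷ 50 g/eq = 87.06 eq = 87.06 mol NaHSO₄.
(b) Mass of NaHSO₄: 87.06 × 120.1 = 10,460 g.

(a) 2.51 kg; (b) 10.5 kg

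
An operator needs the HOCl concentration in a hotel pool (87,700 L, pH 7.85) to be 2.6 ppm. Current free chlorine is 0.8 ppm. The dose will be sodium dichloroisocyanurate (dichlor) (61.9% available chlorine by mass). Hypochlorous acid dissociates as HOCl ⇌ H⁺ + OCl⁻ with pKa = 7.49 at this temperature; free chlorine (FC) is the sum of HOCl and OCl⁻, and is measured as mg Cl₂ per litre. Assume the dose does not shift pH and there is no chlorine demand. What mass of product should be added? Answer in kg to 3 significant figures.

[OCl⁻]/[HOCl] = 10^(pH − pKa) = 10^(7.85 − 7.49) = 2.291; fraction as HOCl = 1/(1 + 2.291) = 0.3039.
Free chlorine required for 2.6 ppm HOCl: 2.6 / 0.3039 = 8.556 ppm.
FC to add: 8.556 − 0.8 = 7.756 mg/L as Cl₂.
Cl₂ equivalent: 7.756 mg/L × 87,700 L = 680.2 g.
Product at 61.9% available Cl: 680.2 / 0.619 = 1099 g.

1.10 kg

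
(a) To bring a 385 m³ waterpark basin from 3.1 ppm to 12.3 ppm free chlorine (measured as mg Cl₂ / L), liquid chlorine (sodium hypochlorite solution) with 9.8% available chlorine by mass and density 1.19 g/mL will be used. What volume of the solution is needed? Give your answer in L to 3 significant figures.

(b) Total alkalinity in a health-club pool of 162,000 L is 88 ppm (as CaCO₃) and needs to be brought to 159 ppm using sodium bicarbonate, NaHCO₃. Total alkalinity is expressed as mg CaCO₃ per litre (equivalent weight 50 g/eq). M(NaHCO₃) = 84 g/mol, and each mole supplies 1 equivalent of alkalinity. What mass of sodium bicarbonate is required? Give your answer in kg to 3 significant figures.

(a) Volume: 385 m³ = 385,000 L.
(a) Chlorine deficit: 12.3 − 3.1 = 9.2 ppm = 9.2 mg/L as Cl₂.
(a) Cl₂ equivalent needed: 9.2 mg/L × 385,000 L = 3,542,000 mg = 3542 g.
(a) Product at 9.8% available chlorine: 3542 / 0.098 = 36,140 g.
(a) Volume at density 1.19 g/mL: 36,140 g ÷ 1.19 g/mL = 30,370 mL.

(b) Alkalinity to add: (159 − 88) = 71 mg/L as CaCO₃ × 162,000 L = 11,500 g as CaCO₃.
(b) Equivalents: 11,500 g ÷ 50 g/eq = 230 eq.
(b) NaHCO₃ supplies 1 eq per mole → 230 mol.
(b) Mass: 230 mol × 84 g/mol = 19,320 g.

(a) 30.4 L; (b) 19.3 kg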